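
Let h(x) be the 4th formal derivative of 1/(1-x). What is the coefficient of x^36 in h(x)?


Differentiating 4 times: d^4/dx^4 [1/(1-x)] = 4!/(1-x)^5.
The expansion 1/(1-x)^5 = sum_{k>=0} C(k+4, 4) x^k, so the coefficient of x^n in 4!/(1-x)^5 is 4! * C(n+4, 4).
For n = 36: 24 * C(40, 4) = 24 * 91390 = 2193360

2193360


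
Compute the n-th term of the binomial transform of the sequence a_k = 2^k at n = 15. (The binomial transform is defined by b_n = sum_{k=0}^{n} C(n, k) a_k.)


With a_k = 2^k, b_n = sum_{k=0}^{n} C(n, k) 2^k = (1 + 2)^n by the binomial theorem.
For n = 15: (1 + 2)^15 = 3^15 = 14348907.

14348907


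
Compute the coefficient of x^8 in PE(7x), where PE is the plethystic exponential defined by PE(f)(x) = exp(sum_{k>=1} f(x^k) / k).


With f(x) = 7x, the exponent is sum_{k>=1} 7 x^k / k = 7 * (-ln(1 - x)). Exponentiating:
PE(7x) = exp(-7 ln(1 - x)) = 1/(1 - x)^7.
By the negative binomial expansion, [x^n] 1/(1 - x)^7 = C(n + 6, 6).
For n = 8: C(14, 6) = 3003.

3003


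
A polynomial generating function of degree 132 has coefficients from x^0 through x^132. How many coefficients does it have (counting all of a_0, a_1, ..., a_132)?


A polynomial of degree 132 takes the form a_0 + a_1 x + ... + a_132 x^132.
The number of coefficients is 132 + 1 = 133.

133


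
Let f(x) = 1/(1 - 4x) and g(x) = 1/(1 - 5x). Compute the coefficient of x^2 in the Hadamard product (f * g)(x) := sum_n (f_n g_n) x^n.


f has coefficients f_k = 4^k and g has coefficients g_k = 5^k, so the Hadamard product has coefficient (f*g)_k = 4^k * 5^k = 20^k.
For k = 2: 20^2 = 400.

400


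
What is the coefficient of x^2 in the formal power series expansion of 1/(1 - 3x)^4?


The general identity 1/(1 - c x)^r = sum_{k>=0} c^k C(k + r - 1, r - 1) x^k follows by substituting y = c x into 1/(1 - y)^r = sum_{k>=0} C(k + r - 1, r - 1) y^k.
For c = 3, r = 4, k = 2:
3^2 * C(5, 3) = 9 * 10 = 90.

90


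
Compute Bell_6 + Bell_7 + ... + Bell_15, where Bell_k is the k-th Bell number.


Recall Bell_k counts set partitions of a k-set (with Bell_0 = 1 by convention).
Bell_6 through Bell_15: 203, 877, 4140, 21147, 115975, 678570, 4213597, 27644437, 190899322, 1382958545
Sum = 203 + 877 + 4140 + 21147 + 115975 + 678570 + 4213597 + 27644437 + 190899322 + 1382958545 = 1606536813.

1606536813


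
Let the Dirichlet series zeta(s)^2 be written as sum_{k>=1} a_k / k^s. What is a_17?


The Dirichlet convolution of the constant function 1 with itself gives (1 * 1)(k) = sum_{d | k} 1 = d(k), the number of positive divisors of k.
Since zeta(s) = sum_{k>=1} 1/k^s, we have zeta(s)^2 = sum_{k>=1} d(k)/k^s, so a_k = d(k).
For k = 17: the divisors are 1, 17.
Count = 2.

2


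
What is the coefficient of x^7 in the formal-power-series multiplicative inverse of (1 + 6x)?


The inverse is 1/(1 + 6x). Apply the geometric identity 1/(1 - y) = sum_{k>=0} y^k with y = -6x:
1/(1 + 6x) = sum_{k>=0} (-6)^k x^k.
So the coefficient of x^7 is (-6)^7 = -279936.

-279936


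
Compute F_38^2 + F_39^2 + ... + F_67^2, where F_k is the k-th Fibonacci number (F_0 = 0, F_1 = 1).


There is a standard identity sum_{k=0}^{N} F_k^2 = F_N * F_{N+1} (proved inductively from the telescoping relation F_k^2 = F_k F_{k+1} - F_{k-1} F_k). Then
sum_{k=38}^{67} F_k^2 = F_67 F_68 - F_37 F_38.
Computing: F_67 = 44945570212853, F_68 = 72723460248141, F_37 = 24157817, F_38 = 39088169.
Sum = 44945570212853 * 72723460248141 - 24157817 * 39088169 = 3268597388703501084733989200.

3268597388703501084733989200


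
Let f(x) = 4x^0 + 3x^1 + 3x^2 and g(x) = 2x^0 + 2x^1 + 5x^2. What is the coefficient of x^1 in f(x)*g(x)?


Cauchy product at x^1:
4*2 + 3*2
= 14

14


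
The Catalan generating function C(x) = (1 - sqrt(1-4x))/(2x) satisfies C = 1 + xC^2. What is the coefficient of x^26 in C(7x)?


Substituting x -> 7x scales the n-th coefficient by 7^n, so [x^26] C(7x) = 7^26 * C_26.
C_26 = C(2*26, 26)/(27) = 495918532948104/27 = 18367353072152.
So 7^26 * 18367353072152 = 9387480337647754305649 * 18367353072152 = 172423165819460974311085845758186648.

172423165819460974311085845758186648


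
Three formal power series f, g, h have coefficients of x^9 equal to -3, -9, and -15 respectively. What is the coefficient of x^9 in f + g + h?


Series addition is componentwise:
-3 + -9 + -15
= -27

-27


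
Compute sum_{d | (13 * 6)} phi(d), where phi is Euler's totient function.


First, 13 * 6 = 78. One classical identity is sum_{d | n} phi(d) = n (each k in [1, n] has a unique gcd with n, and among the k's with gcd(k, n) = n/d there are phi(d) of them). So the sum equals 78. We also verify directly:
Divisors of 78: 1, 2, 3, 6, 13, 26, 39, 78.
phi values: 1, 1, 2, 2, 12, 12, 24, 24.
Sum = 78.

78


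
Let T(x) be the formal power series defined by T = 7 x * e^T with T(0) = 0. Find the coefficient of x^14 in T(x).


Apply the Lagrange inversion formula: if T = 7 x * phi(T) with phi(t) = e^t, then
[x^n] T = 7^n * (1/n) [t^(n-1)] phi(t)^n = 7^n * (1/n) [t^(n-1)] e^(n t) = 7^n * (1/n) * n^(n-1) / (n-1)! = 7^n * n^(n-1) / n!.
When c = 1 this is the Cayley count of rooted labeled trees on n vertices, divided by n!.
For n = 14: 7^14 * 14^13 / 14! = 678223072849 * 793714773254144/87178291200 = 5364274478655859603228/868725.

5364274478655859603228/868725


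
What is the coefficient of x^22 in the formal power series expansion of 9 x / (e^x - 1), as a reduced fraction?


The exponential generating function for Bernoulli numbers is
x / (e^x - 1) = sum_{k>=0} B_k x^k / k!.
So the coefficient of x^22 in 9 x / (e^x - 1) is 9 B_22 / 22!.
Computing: B_22 = 854513/138, 22! = 1124000727777607680000, giving
9 * 854513/138 / 1124000727777607680000 = 77683/1566788893265756160000.

77683/1566788893265756160000


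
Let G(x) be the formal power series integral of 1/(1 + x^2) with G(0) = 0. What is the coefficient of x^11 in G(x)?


1/(1 + x^2) = sum_{j>=0} (-1)^j x^(2j). Integrating termwise with G(0) = 0:
G(x) = sum_{j>=0} (-1)^j x^(2j+1) / (2j+1) = arctan(x).
Only odd powers are nonzero. For x^11 write 11 = 2*5 + 1, giving
(-1)^5 / 11 = -1/11 = -1/11.

-1/11


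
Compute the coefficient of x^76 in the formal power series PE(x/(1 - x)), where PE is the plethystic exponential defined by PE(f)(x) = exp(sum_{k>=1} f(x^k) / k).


For f(x) = x/(1 - x) we have
sum_{k>=1} f(x^k) / k = sum_{k>=1} (1/k) * x^k / (1 - x^k) = sum_{k, m >= 1} x^(k m) / k,
which after exponentiating simplifies to
PE(x/(1 - x)) = prod_{k>=1} 1 / (1 - x^k).
This is the generating function for the partition function p(n), so the coefficient of x^76 is p(76).
Computing p(76) by dynamic programming over parts 1, 2, ..., 76: p(76) = 9289091.

9289091


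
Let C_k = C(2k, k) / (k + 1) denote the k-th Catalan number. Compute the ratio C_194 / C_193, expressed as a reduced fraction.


Using C_k = (2k)! / (k! (k+1)!), the ratio C_{k+1}/C_k simplifies to
C_{k+1}/C_k = [(2k+2)! / ((k+1)! (k+2)!)] * [k! (k+1)! / (2k)!]
 = (2k+2)(2k+1) / ((k+1)(k+2)) = 2(2k+1) / (k+2).
For k = 193: 2(2*193 + 1) / (193 + 2) = 774/195 = 258/65.

258/65


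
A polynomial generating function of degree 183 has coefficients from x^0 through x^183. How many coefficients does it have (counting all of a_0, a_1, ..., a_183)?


A polynomial of degree 183 takes the form a_0 + a_1 x + ... + a_183 x^183.
The number of coefficients is 183 + 1 = 184.

184


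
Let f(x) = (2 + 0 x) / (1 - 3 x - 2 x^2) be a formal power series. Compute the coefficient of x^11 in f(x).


Write f(x) = sum_{k>=0} a_k x^k. Multiplying both sides by 1 - 3 x - 2 x^2 gives
(1 - 3 x - 2 x^2) sum_{k>=0} a_k x^k = 2 + 0 x.
Matching coefficients:
 x^0: a_0 = 2
 x^1: a_1 - 3 a_0 = 0  =>  a_1 = 3*2 + 0 = 6
 x^k (k >= 2): a_k = 3 a_{k-1} + 2 a_{k-2}.
Iterating: a_2 = 22, a_3 = 78, a_4 = 278, a_5 = 990, a_6 = 3526, a_7 = 12558, a_8 = 44726, a_9 = 159294, a_10 = 567334, a_11 = 2020590.
So the coefficient of x^11 is 2020590.

2020590


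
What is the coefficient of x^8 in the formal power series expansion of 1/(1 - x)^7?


The expansion 1/(1 - x)^r = sum_{k>=0} C(k + r - 1, r - 1) x^k follows from the multiset / negative-binomial theorem (or from repeated differentiation of the geometric series).
For r = 7 and k = 8:
C(14, 6) = 87178291200 / (720 * 40320) = 3003.

3003


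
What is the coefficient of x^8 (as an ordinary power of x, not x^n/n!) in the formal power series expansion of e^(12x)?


The exponential series is e^y = sum_{k>=0} y^k / k!. Substituting y = 12x gives
e^(12x) = sum_{k>=0} 12^k x^k / k!.
So the coefficient of x^n is a^n/n! with a = 12, n = 8:
12^8 / 8! = 429981696/40320 = 373248/35

373248/35


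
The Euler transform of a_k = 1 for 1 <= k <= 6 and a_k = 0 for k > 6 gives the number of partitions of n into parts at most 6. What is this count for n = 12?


Partitions of 12 into parts at most 6:
Using generating function (1-x)^(-1)(1-x^2)^(-1)...(1-x^6)^(-1),
the coefficient of x^12 = 58

58


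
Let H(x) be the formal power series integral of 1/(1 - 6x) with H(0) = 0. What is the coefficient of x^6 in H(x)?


1/(1 - 6x) = sum_{k>=0} 6^k x^k. Integrating termwise with H(0) = 0:
H(x) = sum_{k>=0} 6^k x^(k+1) / (k+1) = sum_{m>=1} 6^(m-1) x^m / m.
For m = 6: 6^5/6 = 7776/6 = 1296.

1296


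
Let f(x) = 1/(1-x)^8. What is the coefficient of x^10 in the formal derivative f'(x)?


Differentiate: d/dx [ 1/(1-x)^r ] = r / (1-x)^(r+1).
Here r = 8, so f'(x) = 8 / (1-x)^9.
The expansion of 1/(1-x)^(r+1) has coefficient of x^n equal to C(n+r, r).
So the coefficient of x^10 in f'(x) is
8 * C(18, 8) = 8 * 43758 = 350064

350064


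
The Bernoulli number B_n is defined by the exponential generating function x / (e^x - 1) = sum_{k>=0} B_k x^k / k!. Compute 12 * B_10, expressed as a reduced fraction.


Bernoulli numbers can also be computed recursively via B_0 = 1 and sum_{j=0}^{m} C(m+1, j) B_j = 0 for m >= 1. Odd-index Bernoulli numbers vanish for k >= 3.
Computing B_10 = 5/66, so 12 * B_10 = 12 * 5/66 = 10/11.

10/11


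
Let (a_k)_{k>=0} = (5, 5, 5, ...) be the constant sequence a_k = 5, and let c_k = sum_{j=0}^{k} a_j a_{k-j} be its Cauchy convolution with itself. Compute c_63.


Since a_j = 5 for all j >= 0, the convolution sum becomes
c_k = sum_{j=0}^{k} 5 * 5 = 25 * (k + 1).
Equivalently, the generating function of (a_k) is 5/(1 - x) and its square is 25/(1 - x)^2 = sum_{k>=0} 25(k + 1) x^k.
For k = 63: 25 * 64 = 1600.

1600


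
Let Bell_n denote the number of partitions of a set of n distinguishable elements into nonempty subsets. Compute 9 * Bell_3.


Bell_3 can be computed from the Bell triangle or from Dobinski's identity Bell_n = (1/e) * sum_{k>=0} k^n / k!.
Computing Bell_3 = 5.
Then 9 * 5 = 45.

45


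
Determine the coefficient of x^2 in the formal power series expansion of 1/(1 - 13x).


The geometric series identity gives 1/(1 - c x) = sum_{k>=0} c^k x^k, so the coefficient of x^k is c^k.
Here c = 13 and k = 2.
Computing: 13^2 = 169

169


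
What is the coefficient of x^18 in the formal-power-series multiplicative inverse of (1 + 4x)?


The inverse is 1/(1 + 4x). Apply the geometric identity 1/(1 - y) = sum_{k>=0} y^k with y = -4x:
1/(1 + 4x) = sum_{k>=0} (-4)^k x^k.
So the coefficient of x^18 is (-4)^18 = 68719476736.

68719476736


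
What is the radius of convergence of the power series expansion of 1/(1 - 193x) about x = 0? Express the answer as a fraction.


Expanding 1/(1 - 193x) = sum_{k>=0} 193^k x^k, the series converges when |193x| < 1, i.e., |x| < 1/193.
So the radius of convergence is 1/193 = 1/193.

1/193


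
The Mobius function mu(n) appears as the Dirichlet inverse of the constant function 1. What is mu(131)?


131 = 131 (all distinct primes).
mu(131) = (-1)^1 = -1

-1


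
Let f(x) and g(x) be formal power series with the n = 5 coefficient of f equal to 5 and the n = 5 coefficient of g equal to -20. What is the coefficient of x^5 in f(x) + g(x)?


Addition of formal power series is termwise.
The coefficient of x^5 in f + g = 5 + -20
= -15

-15


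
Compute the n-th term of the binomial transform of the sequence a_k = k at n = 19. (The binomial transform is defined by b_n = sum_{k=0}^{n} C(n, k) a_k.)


With a_k = k, b_n = sum_{k=0}^{n} C(n, k) k. Using k * C(n, k) = n * C(n-1, k-1) gives b_n = n * sum_{k>=1} C(n-1, k-1) = n * 2^(n-1).
For n = 19: 19 * 2^18 = 19 * 262144 = 4980736.

4980736


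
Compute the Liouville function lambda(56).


The Liouville function is lambda(k) = (-1)^Omega(k), where Omega(k) counts the prime factors of k with multiplicity.
Factoring: 56 = 2 * 2 * 2 * 7, so Omega(56) = 4.
lambda(56) = (-1)^4 = 1.

1


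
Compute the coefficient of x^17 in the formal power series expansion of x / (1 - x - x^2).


Let f(x) = sum_{k>=0} a_k x^k. Multiplying f(x) * (1 - x - x^2) = x and matching coefficients gives a_0 = 0, a_1 = 1, and a_k = a_{k-1} + a_{k-2} for k >= 2. These are the Fibonacci numbers F_k.
Iterating from F_0 = 0, F_1 = 1:
F_0=0, F_1=1, F_2=1, F_3=2, F_4=3, F_5=5, F_6=8, F_7=13, F_8=21, F_9=34, ...
F_17 = 1597.

1597


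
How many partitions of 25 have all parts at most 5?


Using the generating function (1-x)^(-1)(1-x^2)^(-1)...(1-x^5)^(-1),
the coefficient of x^25 counts these restricted partitions.
Result = 377

377


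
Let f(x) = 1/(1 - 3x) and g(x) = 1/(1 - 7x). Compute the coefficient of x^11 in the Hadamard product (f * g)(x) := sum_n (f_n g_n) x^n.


f has coefficients f_k = 3^k and g has coefficients g_k = 7^k, so the Hadamard product has coefficient (f*g)_k = 3^k * 7^k = 21^k.
For k = 11: 21^11 = 350277500542221.

350277500542221


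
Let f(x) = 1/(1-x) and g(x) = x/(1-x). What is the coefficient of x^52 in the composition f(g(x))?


First simplify the composition: f(g(x)) = 1/(1 - x/(1-x)) = (1-x)/((1-x) - x) = (1-x)/(1-2x).
Now extract the coefficient. Write (1-x)/(1-2x) = 1/(1-2x) - x/(1-2x).
The coefficient of x^n in 1/(1-2x) is 2^n, and in x/(1-2x) is 2^(n-1) (for n >= 1).
So the coefficient of x^52 is 2^52 - 2^51 = 4503599627370496 - 2251799813685248 = 2251799813685248.

2251799813685248


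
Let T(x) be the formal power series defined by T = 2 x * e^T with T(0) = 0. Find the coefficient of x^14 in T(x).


Apply the Lagrange inversion formula: if T = 2 x * phi(T) with phi(t) = e^t, then
[x^n] T = 2^n * (1/n) [t^(n-1)] phi(t)^n = 2^n * (1/n) [t^(n-1)] e^(n t) = 2^n * (1/n) * n^(n-1) / (n-1)! = 2^n * n^(n-1) / n!.
When c = 1 this is the Cayley count of rooted labeled trees on n vertices, divided by n!.
For n = 14: 2^14 * 14^13 / 14! = 16384 * 793714773254144/87178291200 = 129586085429248/868725.

129586085429248/868725


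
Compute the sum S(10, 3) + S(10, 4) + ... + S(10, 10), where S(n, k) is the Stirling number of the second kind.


By definition, S(n, k) counts partitions of an n-set into exactly k nonempty blocks.
Computing row n = 10 for k = 3..10:
S(10, k): 9330, 34105, 42525, 22827, 5880, 750, 45, 1
Sum = 115463.

115463


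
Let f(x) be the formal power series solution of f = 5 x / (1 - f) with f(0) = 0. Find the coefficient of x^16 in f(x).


Apply Lagrange inversion: f = 5 x * phi(f) with phi(t) = 1/(1 - t), so
[x^n] f = 5^n * (1/n) [t^(n-1)] phi(t)^n = 5^n * (1/n) [t^(n-1)] (1 - t)^(-n) = 5^n * (1/n) C(2n - 2, n - 1) = 5^n * C_{n-1}.
For n = 16: C_15 = C(30, 15) / 16 = 155117520/16 = 9694845.
With the 5^16 = 152587890625 factor, the coefficient is 152587890625 * 9694845 = 1479315948486328125.

1479315948486328125


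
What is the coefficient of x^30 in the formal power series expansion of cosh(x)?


The Maclaurin series is cosh(t) = sum_{m>=0} t^(2m) / (2m)!, so substituting t = x, only even powers of x are nonzero, with coefficient of x^(2m) equal to 1 / (2m)!.
For x^30 the coefficient is 1/30! = 1/265252859812191058636308480000000 = 1/265252859812191058636308480000000.

1/265252859812191058636308480000000


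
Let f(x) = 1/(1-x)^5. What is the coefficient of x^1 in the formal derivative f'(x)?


Differentiate: d/dx [ 1/(1-x)^r ] = r / (1-x)^(r+1).
Here r = 5, so f'(x) = 5 / (1-x)^6.
The expansion of 1/(1-x)^(r+1) has coefficient of x^n equal to C(n+r, r).
So the coefficient of x^1 in f'(x) is
5 * C(6, 5) = 5 * 6 = 30

30


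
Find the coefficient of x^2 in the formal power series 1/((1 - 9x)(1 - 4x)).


By partial fractions or Cauchy convolution:
The coefficient equals sum_{k=0}^{2} 9^k * 4^(2-k).
= 133

133


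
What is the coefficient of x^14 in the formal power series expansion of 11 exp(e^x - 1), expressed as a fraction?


exp(e^x - 1) is the exponential generating function for the Bell numbers Bell_k: exp(e^x - 1) = sum_{k>=0} Bell_k x^k / k!.
So the coefficient of x^14 in 11 exp(e^x - 1) is 11 Bell_14 / 14!.
Computing: Bell_14 = 190899322 and 14! = 87178291200, giving
11 * 190899322/87178291200 = 95449661/3962649600.

95449661/3962649600


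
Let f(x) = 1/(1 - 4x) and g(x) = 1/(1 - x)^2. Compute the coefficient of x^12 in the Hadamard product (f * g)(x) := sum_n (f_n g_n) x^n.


f has coefficients f_k = 4^k. For g = 1/(1 - x)^2 the coefficient is g_k = C(k + 1, 1) = k + 1. The Hadamard coefficient is (f * g)_k = 4^k * (k + 1).
For k = 12: 4^12 * 13 = 16777216 * 13 = 218103808.

218103808


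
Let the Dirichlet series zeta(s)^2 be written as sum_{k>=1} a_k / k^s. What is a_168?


The Dirichlet convolution of the constant function 1 with itself gives (1 * 1)(k) = sum_{d | k} 1 = d(k), the number of positive divisors of k.
Since zeta(s) = sum_{k>=1} 1/k^s, we have zeta(s)^2 = sum_{k>=1} d(k)/k^s, so a_k = d(k).
For k = 168: the divisors are 1, 2, 3, 4, 6, 7, 8, 12, 14, 21, 24, 28, 42, 56, 84, 168.
Count = 16.

16


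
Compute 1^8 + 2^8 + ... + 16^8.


This power sum has a closed form given by Faulhaber's formula
sum_{k=1}^{m} k^p = (1 / (p + 1)) * sum_{j=0}^{p} C(p + 1, j) B_j m^(p + 1 - j),
but for small m direct computation is fastest:
1 + 256 + 6561 + 65536 + 390625 + 1679616 + 5764801 + 16777216 + 43046721 + 100000000 + 214358881 + 429981696 + 815730721 + 1475789056 + 2562890625 + 4294967296 = 9961449608.

9961449608


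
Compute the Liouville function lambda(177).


The Liouville function is lambda(k) = (-1)^Omega(k), where Omega(k) counts the prime factors of k with multiplicity.
Factoring: 177 = 3 * 59, so Omega(177) = 2.
lambda(177) = (-1)^2 = 1.

1


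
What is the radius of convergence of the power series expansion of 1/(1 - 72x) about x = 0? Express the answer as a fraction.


Expanding 1/(1 - 72x) = sum_{k>=0} 72^k x^k, the series converges when |72x| < 1, i.e., |x| < 1/72.
So the radius of convergence is 1/72 = 1/72.

1/72


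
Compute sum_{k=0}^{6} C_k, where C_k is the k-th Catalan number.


C_0 through C_6: 1, 1, 2, 5, 14, 42, 132
Sum = 1 + 1 + 2 + 5 + 14 + 42 + 132
= 197

197


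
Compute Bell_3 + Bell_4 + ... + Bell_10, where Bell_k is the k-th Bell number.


Recall Bell_k counts set partitions of a k-set (with Bell_0 = 1 by convention).
Bell_3 through Bell_10: 5, 15, 52, 203, 877, 4140, 21147, 115975
Sum = 5 + 15 + 52 + 203 + 877 + 4140 + 21147 + 115975 = 142414.

142414


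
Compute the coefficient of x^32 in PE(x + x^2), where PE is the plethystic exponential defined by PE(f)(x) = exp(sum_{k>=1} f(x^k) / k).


With f(x) = x + x^2, the exponent is sum_{k>=1} (x^k + x^(2k)) / k = -ln(1 - x) - ln(1 - x^2). Exponentiating:
PE(x + x^2) = 1 / ((1 - x)(1 - x^2)).
This is the generating function for partitions of n into parts of size 1 or 2. The number of 2's can be any j in 0..16, and the rest are 1's, so
[x^32] = floor(32/2) + 1 = 17.

17


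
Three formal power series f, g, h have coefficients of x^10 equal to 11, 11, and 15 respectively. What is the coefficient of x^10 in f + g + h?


Series addition is componentwise:
11 + 11 + 15
= 37

37


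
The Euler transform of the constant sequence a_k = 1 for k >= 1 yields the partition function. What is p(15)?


The Euler transform converts the sequence a_k = 1 into the number of integer partitions.
Using the recurrence or dynamic programming:
p(15) = 176

176


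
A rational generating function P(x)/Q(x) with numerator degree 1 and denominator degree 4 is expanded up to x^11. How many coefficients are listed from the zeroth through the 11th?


Expanding up to x^11 gives the coefficients for x^0, x^1, ..., x^11.
That is 11 + 1 = 12 coefficients in total.

12


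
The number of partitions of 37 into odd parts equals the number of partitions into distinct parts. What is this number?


Computing partitions of 37 into odd parts (1, 3, 5, ...):
Using the generating function prod_{k>=0} 1/(1-x^(2k+1)),
the count is 760

760


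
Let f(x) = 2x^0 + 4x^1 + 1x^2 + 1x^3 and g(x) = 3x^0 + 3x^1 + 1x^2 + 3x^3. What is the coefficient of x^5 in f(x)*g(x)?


Cauchy product at x^5:
1*3 + 1*1
= 4

4


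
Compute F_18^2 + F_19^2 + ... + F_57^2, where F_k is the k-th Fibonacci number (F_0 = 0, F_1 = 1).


There is a standard identity sum_{k=0}^{N} F_k^2 = F_N * F_{N+1} (proved inductively from the telescoping relation F_k^2 = F_k F_{k+1} - F_{k-1} F_k). Then
sum_{k=18}^{57} F_k^2 = F_57 F_58 - F_17 F_18.
Computing: F_57 = 365435296162, F_58 = 591286729879, F_17 = 1597, F_18 = 2584.
Sum = 365435296162 * 591286729879 - 1597 * 2584 = 216077041249992855297750.

216077041249992855297750


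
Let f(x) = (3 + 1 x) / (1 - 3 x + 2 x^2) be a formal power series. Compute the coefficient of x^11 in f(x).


Write f(x) = sum_{k>=0} a_k x^k. Multiplying both sides by 1 - 3 x + 2 x^2 gives
(1 - 3 x + 2 x^2) sum_{k>=0} a_k x^k = 3 + 1 x.
Matching coefficients:
 x^0: a_0 = 3
 x^1: a_1 - 3 a_0 = 1  =>  a_1 = 3*3 + 1 = 10
 x^k (k >= 2): a_k = 3 a_{k-1} - 2 a_{k-2}.
Iterating: a_2 = 24, a_3 = 52, a_4 = 108, a_5 = 220, a_6 = 444, a_7 = 892, a_8 = 1788, a_9 = 3580, a_10 = 7164, a_11 = 14332.
So the coefficient of x^11 is 14332.

14332


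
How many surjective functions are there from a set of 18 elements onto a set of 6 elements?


By inclusion-exclusion on which target elements are missed, the number of surjections from an n-set onto a k-set is
surj(n, k) = sum_{j=0}^{k} (-1)^j C(k, j) (k - j)^n.
Equivalently surj(n, k) = k! * S(n, k), where S(n, k) is the Stirling number of the second kind.
For n = 18, k = 6:
S(18, 6) = 110687251039, so
surj = 6! * 110687251039 = 720 * 110687251039 = 79694820748080.

79694820748080


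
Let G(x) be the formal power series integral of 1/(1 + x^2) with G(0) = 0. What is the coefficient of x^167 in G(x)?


1/(1 + x^2) = sum_{j>=0} (-1)^j x^(2j). Integrating termwise with G(0) = 0:
G(x) = sum_{j>=0} (-1)^j x^(2j+1) / (2j+1) = arctan(x).
Only odd powers are nonzero. For x^167 write 167 = 2*83 + 1, giving
(-1)^83 / 167 = -1/167 = -1/167.

-1/167


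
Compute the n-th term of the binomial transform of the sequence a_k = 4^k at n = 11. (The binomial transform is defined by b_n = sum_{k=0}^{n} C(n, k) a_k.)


With a_k = 4^k, b_n = sum_{k=0}^{n} C(n, k) 4^k = (1 + 4)^n by the binomial theorem.
For n = 11: (1 + 4)^11 = 5^11 = 48828125.

48828125


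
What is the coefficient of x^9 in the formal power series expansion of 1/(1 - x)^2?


The negative binomial / multiset identity is
1/(1 - x)^r = sum_{k>=0} C(k + r - 1, r - 1) x^k.
Here r = 2 and k = 9, so the coefficient is
C(9 + 1, 1) = C(10, 1)
= 10

10


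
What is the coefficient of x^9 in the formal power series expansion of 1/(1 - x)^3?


The expansion 1/(1 - x)^r = sum_{k>=0} C(k + r - 1, r - 1) x^k follows from the multiset / negative-binomial theorem (or from repeated differentiation of the geometric series).
For r = 3 and k = 9:
C(11, 2) = 39916800 / (2 * 362880) = 55.

55


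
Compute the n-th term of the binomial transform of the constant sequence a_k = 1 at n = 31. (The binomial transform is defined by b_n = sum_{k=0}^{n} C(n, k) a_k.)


With a_k = 1 for all k, b_n = sum_{k=0}^{n} C(n, k) = 2^n by the binomial theorem.
For n = 31: 2^31 = 2147483648.

2147483648


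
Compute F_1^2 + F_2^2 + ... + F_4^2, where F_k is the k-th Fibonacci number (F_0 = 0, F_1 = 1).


There is a standard identity sum_{k=0}^{N} F_k^2 = F_N * F_{N+1} (proved inductively from the telescoping relation F_k^2 = F_k F_{k+1} - F_{k-1} F_k). Then
sum_{k=1}^{4} F_k^2 = F_4 F_5 - F_0 F_1.
Computing: F_4 = 3, F_5 = 5, F_0 = 0, F_1 = 1.
Sum = 3 * 5 - 0 * 1 = 15.

15


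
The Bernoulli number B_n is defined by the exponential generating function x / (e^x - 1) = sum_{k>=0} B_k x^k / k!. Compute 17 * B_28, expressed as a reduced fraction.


Bernoulli numbers can also be computed recursively via B_0 = 1 and sum_{j=0}^{m} C(m+1, j) B_j = 0 for m >= 1. Odd-index Bernoulli numbers vanish for k >= 3.
Computing B_28 = -23749461029/870, so 17 * B_28 = 17 * -23749461029/870 = -403740837493/870.

-403740837493/870


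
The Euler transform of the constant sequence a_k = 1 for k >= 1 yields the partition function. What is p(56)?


The Euler transform converts the sequence a_k = 1 into the number of integer partitions.
Using the recurrence or dynamic programming:
p(56) = 526823

526823


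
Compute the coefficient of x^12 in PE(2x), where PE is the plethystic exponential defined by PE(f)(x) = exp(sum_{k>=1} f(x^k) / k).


With f(x) = 2x, the exponent is sum_{k>=1} 2 x^k / k = 2 * (-ln(1 - x)). Exponentiating:
PE(2x) = exp(-2 ln(1 - x)) = 1/(1 - x)^2.
By the negative binomial expansion, [x^n] 1/(1 - x)^2 = C(n + 1, 1).
For n = 12: C(13, 1) = 13.

13


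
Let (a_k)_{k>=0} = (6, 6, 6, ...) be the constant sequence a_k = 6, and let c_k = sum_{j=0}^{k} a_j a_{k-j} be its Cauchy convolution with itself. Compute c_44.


Since a_j = 6 for all j >= 0, the convolution sum becomes
c_k = sum_{j=0}^{k} 6 * 6 = 36 * (k + 1).
Equivalently, the generating function of (a_k) is 6/(1 - x) and its square is 36/(1 - x)^2 = sum_{k>=0} 36(k + 1) x^k.
For k = 44: 36 * 45 = 1620.

1620


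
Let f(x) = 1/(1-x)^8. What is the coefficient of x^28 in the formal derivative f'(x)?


Differentiate: d/dx [ 1/(1-x)^r ] = r / (1-x)^(r+1).
Here r = 8, so f'(x) = 8 / (1-x)^9.
The expansion of 1/(1-x)^(r+1) has coefficient of x^n equal to C(n+r, r).
So the coefficient of x^28 in f'(x) is
8 * C(36, 8) = 8 * 30260340 = 242082720

242082720


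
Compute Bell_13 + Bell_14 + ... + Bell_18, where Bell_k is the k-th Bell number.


Recall Bell_k counts set partitions of a k-set (with Bell_0 = 1 by convention).
Bell_13 through Bell_18: 27644437, 190899322, 1382958545, 10480142147, 82864869804, 682076806159
Sum = 27644437 + 190899322 + 1382958545 + 10480142147 + 82864869804 + 682076806159 = 777023320414.

777023320414


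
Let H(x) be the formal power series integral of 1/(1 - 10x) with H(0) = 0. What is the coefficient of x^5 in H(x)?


1/(1 - 10x) = sum_{k>=0} 10^k x^k. Integrating termwise with H(0) = 0:
H(x) = sum_{k>=0} 10^k x^(k+1) / (k+1) = sum_{m>=1} 10^(m-1) x^m / m.
For m = 5: 10^4/5 = 10000/5 = 2000.

2000


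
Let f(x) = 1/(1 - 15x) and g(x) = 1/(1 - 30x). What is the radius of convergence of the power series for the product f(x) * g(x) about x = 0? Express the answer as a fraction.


The radius of 1/(1 - 15x) is 1/15 (nearest singularity at x = 1/15), and the radius of 1/(1 - 30x) is 1/30.
The product f(x)*g(x) = 1/((1 - 15x)(1 - 30x)) has singularities at both 1/15 and 1/30, so its radius of convergence is the distance to the nearest one:
min(1/15, 1/30) = 1/30.

1/30


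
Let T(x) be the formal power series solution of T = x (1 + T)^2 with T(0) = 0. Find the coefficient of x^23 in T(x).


Apply the Lagrange inversion formula: if T = x * phi(T) with phi(t) = (1 + t)^2, then [x^n] T = (1/n) [t^(n-1)] phi(t)^n = (1/n) [t^(n-1)] (1 + t)^(2n) = (1/n) C(2n, n-1).
Using the identity C(2n, n-1) = C(2n, n) * n / (n+1), the unscaled factor equals C(2n, n) / (n+1) = C_n, the n-th Catalan number.
For n = 23: C_23 = C(46, 23) / 24 = 8233430727600/24 = 343059613650 = 343059613650.

343059613650


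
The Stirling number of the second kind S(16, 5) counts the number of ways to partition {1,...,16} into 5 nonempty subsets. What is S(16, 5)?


Using the explicit formula S(n,k) = (1/k!) sum_{j=0}^{k} (-1)^(k-j) C(k,j) j^n:
S(16, 5) = 1096190550
Equivalently, S(n,k) is n! times the coefficient of x^n in the EGF (e^x - 1)^k / k!.

1096190550


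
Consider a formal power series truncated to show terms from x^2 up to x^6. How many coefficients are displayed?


From x^2 to x^6 inclusive, the count is 6 - 2 + 1 = 5.

5


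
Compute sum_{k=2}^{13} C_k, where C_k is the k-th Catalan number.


C_2 through C_13: 2, 5, 14, 42, 132, 429, 1430, 4862, 16796, 58786, 208012, 742900
Sum = 2 + 5 + 14 + 42 + 132 + 429 + 1430 + 4862 + 16796 + 58786 + 208012 + 742900
= 1033410

1033410


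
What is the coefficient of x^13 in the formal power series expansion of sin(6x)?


The Maclaurin series is sin(t) = sum_{k>=0} (-1)^k t^(2k+1) / (2k+1)!, so substituting t = 6x, only odd powers of x are nonzero, with coefficient of x^(2k+1) equal to (-1)^k 6^(2k+1) / (2k+1)!.
Write 13 = 2*6 + 1, giving the coefficient (-1)^6 * 6^13 / 13! = 13060694016/6227020800 = 52488/25025.

52488/25025


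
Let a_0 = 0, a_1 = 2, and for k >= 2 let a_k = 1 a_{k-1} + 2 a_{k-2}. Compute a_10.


Iterating the recurrence forward:
a_0 = 0
a_1 = 2
a_2 = 1*2 + 2*0 = 2
a_3 = 1*2 + 2*2 = 6
a_4 = 1*6 + 2*2 = 10
a_5 = 1*10 + 2*6 = 22
a_6 = 1*22 + 2*10 = 42
a_7 = 1*42 + 2*22 = 86
a_8 = 1*86 + 2*42 = 170
a_9 = 1*170 + 2*86 = 342
a_10 = 1*342 + 2*170 = 682
So a_10 = 682.

682


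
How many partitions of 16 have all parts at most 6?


Using the generating function (1-x)^(-1)(1-x^2)^(-1)...(1-x^6)^(-1),
the coefficient of x^16 counts these restricted partitions.
Result = 136

136


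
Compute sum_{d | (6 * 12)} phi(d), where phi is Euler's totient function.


First, 6 * 12 = 72. One classical identity is sum_{d | n} phi(d) = n (each k in [1, n] has a unique gcd with n, and among the k's with gcd(k, n) = n/d there are phi(d) of them). So the sum equals 72. We also verify directly:
Divisors of 72: 1, 2, 3, 4, 6, 8, 9, 12, 18, 24, 36, 72.
phi values: 1, 1, 2, 2, 2, 4, 6, 4, 6, 8, 12, 24.
Sum = 72.

72


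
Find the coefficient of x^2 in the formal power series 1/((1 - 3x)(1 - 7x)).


By partial fractions or Cauchy convolution:
The coefficient equals sum_{k=0}^{2} 3^k * 7^(2-k).
= 79

79


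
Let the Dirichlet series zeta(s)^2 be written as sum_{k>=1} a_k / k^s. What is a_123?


The Dirichlet convolution of the constant function 1 with itself gives (1 * 1)(k) = sum_{d | k} 1 = d(k), the number of positive divisors of k.
Since zeta(s) = sum_{k>=1} 1/k^s, we have zeta(s)^2 = sum_{k>=1} d(k)/k^s, so a_k = d(k).
For k = 123: the divisors are 1, 3, 41, 123.
Count = 4.

4


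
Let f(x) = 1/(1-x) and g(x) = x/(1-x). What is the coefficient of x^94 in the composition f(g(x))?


First simplify the composition: f(g(x)) = 1/(1 - x/(1-x)) = (1-x)/((1-x) - x) = (1-x)/(1-2x).
Now extract the coefficient. Write (1-x)/(1-2x) = 1/(1-2x) - x/(1-2x).
The coefficient of x^n in 1/(1-2x) is 2^n, and in x/(1-2x) is 2^(n-1) (for n >= 1).
So the coefficient of x^94 is 2^94 - 2^93 = 19807040628566084398385987584 - 9903520314283042199192993792 = 9903520314283042199192993792.

9903520314283042199192993792


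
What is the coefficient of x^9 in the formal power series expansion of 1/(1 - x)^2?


The expansion 1/(1 - x)^r = sum_{k>=0} C(k + r - 1, r - 1) x^k follows from the multiset / negative-binomial theorem (or from repeated differentiation of the geometric series).
For r = 2 and k = 9:
C(10, 1) = 3628800 / (1 * 362880) = 10.

10


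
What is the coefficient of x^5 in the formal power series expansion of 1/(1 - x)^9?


The negative binomial / multiset identity is
1/(1 - x)^r = sum_{k>=0} C(k + r - 1, r - 1) x^k.
Here r = 9 and k = 5, so the coefficient is
C(5 + 8, 8) = C(13, 8)
= 1287

1287


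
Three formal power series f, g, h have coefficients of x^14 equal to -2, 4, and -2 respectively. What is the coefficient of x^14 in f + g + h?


Series addition is componentwise:
-2 + 4 + -2
= 0

0


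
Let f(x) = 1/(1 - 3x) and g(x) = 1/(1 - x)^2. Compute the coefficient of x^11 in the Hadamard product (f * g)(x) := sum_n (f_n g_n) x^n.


f has coefficients f_k = 3^k. For g = 1/(1 - x)^2 the coefficient is g_k = C(k + 1, 1) = k + 1. The Hadamard coefficient is (f * g)_k = 3^k * (k + 1).
For k = 11: 3^11 * 12 = 177147 * 12 = 2125764.

2125764


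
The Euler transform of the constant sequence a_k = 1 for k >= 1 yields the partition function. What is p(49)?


The Euler transform converts the sequence a_k = 1 into the number of integer partitions.
Using the recurrence or dynamic programming:
p(49) = 173525

173525


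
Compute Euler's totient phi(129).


phi(n) counts integers in [1, n] coprime to n. Using the multiplicative formula phi(n) = n * prod_{p | n} (1 - 1/p):
129 = 3 * 43, so
phi(129) = 129 * (1 - 1/3) * (1 - 1/43) = 84.

84


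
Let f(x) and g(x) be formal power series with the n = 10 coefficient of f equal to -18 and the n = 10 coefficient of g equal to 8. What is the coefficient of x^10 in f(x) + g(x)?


Addition of formal power series is termwise.
The coefficient of x^10 in f + g = -18 + 8
= -10

-10


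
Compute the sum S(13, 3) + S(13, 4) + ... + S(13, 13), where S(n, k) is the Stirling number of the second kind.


By definition, S(n, k) counts partitions of an n-set into exactly k nonempty blocks.
Computing row n = 13 for k = 3..13:
S(13, k): 261625, 2532530, 7508501, 9321312, 5715424, 1899612, 359502, 39325, 2431, 78, 1
Sum = 27640341.

27640341


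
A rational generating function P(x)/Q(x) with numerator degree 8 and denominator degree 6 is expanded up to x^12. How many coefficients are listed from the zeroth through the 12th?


Expanding up to x^12 gives the coefficients for x^0, x^1, ..., x^12.
That is 12 + 1 = 13 coefficients in total.

13


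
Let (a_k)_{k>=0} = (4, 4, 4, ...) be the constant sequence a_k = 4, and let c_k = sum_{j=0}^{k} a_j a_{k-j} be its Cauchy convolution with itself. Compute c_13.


Since a_j = 4 for all j >= 0, the convolution sum becomes
c_k = sum_{j=0}^{k} 4 * 4 = 16 * (k + 1).
Equivalently, the generating function of (a_k) is 4/(1 - x) and its square is 16/(1 - x)^2 = sum_{k>=0} 16(k + 1) x^k.
For k = 13: 16 * 14 = 224.

224


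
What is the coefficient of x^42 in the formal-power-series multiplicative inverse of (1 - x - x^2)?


Let the inverse be f(x) = sum_{k>=0} a_k x^k. From f(x) * (1 - x - x^2) = 1 and matching coefficients:
 x^0: a_0 = 1.
 x^1: a_1 - a_0 = 0, so a_1 = 1.
 x^k (k >= 2): a_k - a_{k-1} - a_{k-2} = 0, i.e. a_k = a_{k-1} + a_{k-2}.
This is the Fibonacci-type recurrence shifted so that a_0 = a_1 = 1.
Iterating: a_0=1, a_1=1, a_2=2, a_3=3, a_4=5, a_5=8, a_6=13, a_7=21, a_8=34, a_9=55, ...
a_42 = 433494437.

433494437


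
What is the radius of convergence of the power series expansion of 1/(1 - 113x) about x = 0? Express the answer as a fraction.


Expanding 1/(1 - 113x) = sum_{k>=0} 113^k x^k, the series converges when |113x| < 1, i.e., |x| < 1/113.
So the radius of convergence is 1/113 = 1/113.

1/113


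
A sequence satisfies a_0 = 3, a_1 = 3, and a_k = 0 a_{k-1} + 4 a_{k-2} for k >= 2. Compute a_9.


The characteristic equation is t^2 - 0 t - 4 = 0, with roots r_1 = 2 and r_2 = -2 (so c_1 = r_1 + r_2, c_2 = -r_1 r_2 as required).
One can use the closed form a_n = A r_1^n + B r_2^n, but direct iteration is more reliable:
a_0 = 3, a_1 = 3, a_2 = 12, a_3 = 12, a_4 = 48, a_5 = 48, a_6 = 192, a_7 = 192, a_8 = 768, a_9 = 768.
So a_9 = 768.

768


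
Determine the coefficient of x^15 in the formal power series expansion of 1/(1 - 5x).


The geometric series identity gives 1/(1 - c x) = sum_{k>=0} c^k x^k, so the coefficient of x^k is c^k.
Here c = 5 and k = 15.
Computing: 5^15 = 30517578125

30517578125


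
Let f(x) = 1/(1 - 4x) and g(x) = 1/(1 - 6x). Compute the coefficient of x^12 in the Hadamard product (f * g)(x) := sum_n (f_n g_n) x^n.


f has coefficients f_k = 4^k and g has coefficients g_k = 6^k, so the Hadamard product has coefficient (f*g)_k = 4^k * 6^k = 24^k.
For k = 12: 24^12 = 36520347436056576.

36520347436056576


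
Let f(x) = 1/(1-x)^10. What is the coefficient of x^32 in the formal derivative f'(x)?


Differentiate: d/dx [ 1/(1-x)^r ] = r / (1-x)^(r+1).
Here r = 10, so f'(x) = 10 / (1-x)^11.
The expansion of 1/(1-x)^(r+1) has coefficient of x^n equal to C(n+r, r).
So the coefficient of x^32 in f'(x) is
10 * C(42, 10) = 10 * 1471442973 = 14714429730

14714429730


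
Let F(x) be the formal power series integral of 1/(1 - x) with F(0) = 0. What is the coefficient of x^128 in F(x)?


1/(1 - x) = sum_{k>=0} x^k. Integrating termwise and using F(0) = 0 gives
F(x) = sum_{k>=0} x^(k+1) / (k+1) = sum_{m>=1} x^m / m = -ln(1 - x).
So the coefficient of x^128 is 1/128 = 1/128.

1/128


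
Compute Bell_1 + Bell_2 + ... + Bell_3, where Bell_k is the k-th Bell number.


Recall Bell_k counts set partitions of a k-set (with Bell_0 = 1 by convention).
Bell_1 through Bell_3: 1, 2, 5
Sum = 1 + 2 + 5 = 8.

8


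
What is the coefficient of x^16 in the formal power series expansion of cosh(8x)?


The Maclaurin series is cosh(t) = sum_{m>=0} t^(2m) / (2m)!, so substituting t = 8x, only even powers of x are nonzero, with coefficient of x^(2m) equal to 8^(2m) / (2m)!.
For x^16 the coefficient is 8^16/16! = 281474976710656/20922789888000 = 8589934592/638512875.

8589934592/638512875


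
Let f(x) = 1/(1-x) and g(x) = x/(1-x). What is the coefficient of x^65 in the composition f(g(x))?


First simplify the composition: f(g(x)) = 1/(1 - x/(1-x)) = (1-x)/((1-x) - x) = (1-x)/(1-2x).
Now extract the coefficient. Write (1-x)/(1-2x) = 1/(1-2x) - x/(1-2x).
The coefficient of x^n in 1/(1-2x) is 2^n, and in x/(1-2x) is 2^(n-1) (for n >= 1).
So the coefficient of x^65 is 2^65 - 2^64 = 36893488147419103232 - 18446744073709551616 = 18446744073709551616.

18446744073709551616


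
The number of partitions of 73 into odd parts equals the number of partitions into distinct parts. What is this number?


Computing partitions of 73 into odd parts (1, 3, 5, ...):
Using the generating function prod_{k>=0} 1/(1-x^(2k+1)),
the count is 40026

40026


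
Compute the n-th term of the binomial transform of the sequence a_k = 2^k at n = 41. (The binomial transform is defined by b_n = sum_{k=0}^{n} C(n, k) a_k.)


With a_k = 2^k, b_n = sum_{k=0}^{n} C(n, k) 2^k = (1 + 2)^n by the binomial theorem.
For n = 41: (1 + 2)^41 = 3^41 = 36472996377170786403.

36472996377170786403


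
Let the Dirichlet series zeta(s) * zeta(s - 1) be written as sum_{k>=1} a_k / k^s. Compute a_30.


Convolution gives a_k = sum_{d | k} d * 1 = sum_{d | k} d = sigma(k), the sum of positive divisors of k.
For k = 30, the divisors are 1, 2, 3, 5, 6, 10, 15, 30, so
sigma(30) = 1 + 2 + 3 + 5 + 6 + 10 + 15 + 30 = 72.

72


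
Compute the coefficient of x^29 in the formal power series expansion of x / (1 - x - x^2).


Let f(x) = sum_{k>=0} a_k x^k. Multiplying f(x) * (1 - x - x^2) = x and matching coefficients gives a_0 = 0, a_1 = 1, and a_k = a_{k-1} + a_{k-2} for k >= 2. These are the Fibonacci numbers F_k.
Iterating from F_0 = 0, F_1 = 1:
F_0=0, F_1=1, F_2=1, F_3=2, F_4=3, F_5=5, F_6=8, F_7=13, F_8=21, F_9=34, ...
F_29 = 514229.

514229


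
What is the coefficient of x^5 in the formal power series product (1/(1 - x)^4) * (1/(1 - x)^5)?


Combine the factors: (1/(1 - x)^4) * (1/(1 - x)^5) = 1/(1 - x)^9.
Then use 1/(1 - x)^r = sum_{k>=0} C(k + r - 1, r - 1) x^k with r = 9 and k = 5:
C(13, 8) = 1287.

1287


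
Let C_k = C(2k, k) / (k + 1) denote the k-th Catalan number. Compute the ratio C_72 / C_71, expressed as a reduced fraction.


Using C_k = (2k)! / (k! (k+1)!), the ratio C_{k+1}/C_k simplifies to
C_{k+1}/C_k = [(2k+2)! / ((k+1)! (k+2)!)] * [k! (k+1)! / (2k)!]
 = (2k+2)(2k+1) / ((k+1)(k+2)) = 2(2k+1) / (k+2).
For k = 71: 2(2*71 + 1) / (71 + 2) = 286/73 = 286/73.

286/73


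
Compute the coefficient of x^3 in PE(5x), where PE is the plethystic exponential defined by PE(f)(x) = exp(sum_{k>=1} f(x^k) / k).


With f(x) = 5x, the exponent is sum_{k>=1} 5 x^k / k = 5 * (-ln(1 - x)). Exponentiating:
PE(5x) = exp(-5 ln(1 - x)) = 1/(1 - x)^5.
By the negative binomial expansion, [x^n] 1/(1 - x)^5 = C(n + 4, 4).
For n = 3: C(7, 4) = 35.

35
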